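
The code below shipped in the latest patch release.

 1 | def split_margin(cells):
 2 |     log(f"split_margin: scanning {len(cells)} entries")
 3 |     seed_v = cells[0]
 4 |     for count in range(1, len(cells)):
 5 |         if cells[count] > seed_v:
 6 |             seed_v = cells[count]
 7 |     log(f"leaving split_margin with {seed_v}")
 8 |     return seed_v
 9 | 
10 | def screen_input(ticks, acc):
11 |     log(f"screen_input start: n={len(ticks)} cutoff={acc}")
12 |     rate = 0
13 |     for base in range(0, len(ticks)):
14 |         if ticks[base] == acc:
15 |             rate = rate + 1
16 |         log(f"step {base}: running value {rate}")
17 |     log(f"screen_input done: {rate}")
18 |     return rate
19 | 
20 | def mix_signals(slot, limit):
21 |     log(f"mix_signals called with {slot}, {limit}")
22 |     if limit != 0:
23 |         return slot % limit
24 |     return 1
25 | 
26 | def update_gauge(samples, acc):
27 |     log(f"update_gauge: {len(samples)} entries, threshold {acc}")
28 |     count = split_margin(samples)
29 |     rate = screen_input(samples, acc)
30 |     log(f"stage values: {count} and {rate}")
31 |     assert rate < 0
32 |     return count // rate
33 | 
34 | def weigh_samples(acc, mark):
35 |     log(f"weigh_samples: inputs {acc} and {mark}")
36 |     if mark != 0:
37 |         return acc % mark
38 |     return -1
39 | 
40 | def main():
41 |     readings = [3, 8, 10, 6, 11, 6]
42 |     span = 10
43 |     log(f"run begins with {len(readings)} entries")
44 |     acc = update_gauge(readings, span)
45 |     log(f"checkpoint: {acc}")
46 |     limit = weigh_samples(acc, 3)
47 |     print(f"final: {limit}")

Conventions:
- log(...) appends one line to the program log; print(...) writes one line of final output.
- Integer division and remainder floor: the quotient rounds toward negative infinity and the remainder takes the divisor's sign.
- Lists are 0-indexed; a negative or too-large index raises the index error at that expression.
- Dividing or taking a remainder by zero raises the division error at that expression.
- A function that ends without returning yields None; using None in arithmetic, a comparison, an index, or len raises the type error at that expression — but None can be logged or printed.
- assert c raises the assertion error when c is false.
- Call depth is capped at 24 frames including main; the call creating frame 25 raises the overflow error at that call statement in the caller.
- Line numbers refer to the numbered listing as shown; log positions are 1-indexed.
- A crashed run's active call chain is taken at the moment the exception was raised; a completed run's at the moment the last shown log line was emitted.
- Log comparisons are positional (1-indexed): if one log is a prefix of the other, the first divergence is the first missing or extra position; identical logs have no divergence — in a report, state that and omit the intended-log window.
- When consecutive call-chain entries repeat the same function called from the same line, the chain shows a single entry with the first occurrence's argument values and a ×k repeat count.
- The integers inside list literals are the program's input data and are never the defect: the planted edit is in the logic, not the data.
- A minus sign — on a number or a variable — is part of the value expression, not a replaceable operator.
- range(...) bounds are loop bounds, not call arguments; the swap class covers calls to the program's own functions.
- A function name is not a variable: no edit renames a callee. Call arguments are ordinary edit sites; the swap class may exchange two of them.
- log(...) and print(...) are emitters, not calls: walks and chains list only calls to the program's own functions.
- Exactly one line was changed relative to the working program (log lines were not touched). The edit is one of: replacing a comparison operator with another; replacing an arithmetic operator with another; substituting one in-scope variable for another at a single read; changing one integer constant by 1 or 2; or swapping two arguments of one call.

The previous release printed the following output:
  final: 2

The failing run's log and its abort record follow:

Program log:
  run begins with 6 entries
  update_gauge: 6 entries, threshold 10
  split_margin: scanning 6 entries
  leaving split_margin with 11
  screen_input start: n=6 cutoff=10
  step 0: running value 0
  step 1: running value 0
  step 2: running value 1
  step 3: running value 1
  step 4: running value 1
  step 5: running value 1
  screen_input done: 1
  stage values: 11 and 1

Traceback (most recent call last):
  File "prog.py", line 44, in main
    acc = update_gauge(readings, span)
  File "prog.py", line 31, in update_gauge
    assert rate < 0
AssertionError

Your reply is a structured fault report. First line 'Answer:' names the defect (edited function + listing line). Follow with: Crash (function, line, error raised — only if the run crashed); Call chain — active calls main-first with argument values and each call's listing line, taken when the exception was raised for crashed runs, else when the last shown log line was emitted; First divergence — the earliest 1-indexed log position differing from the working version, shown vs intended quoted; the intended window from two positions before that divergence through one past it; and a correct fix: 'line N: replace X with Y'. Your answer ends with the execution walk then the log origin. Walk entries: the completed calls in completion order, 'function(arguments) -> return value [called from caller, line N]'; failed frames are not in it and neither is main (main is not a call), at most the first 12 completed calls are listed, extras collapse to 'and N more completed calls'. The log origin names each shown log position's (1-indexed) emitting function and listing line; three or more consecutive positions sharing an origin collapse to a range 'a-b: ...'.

Answer: the defect is in update_gauge at line 31.
Core observation: Only 13 log lines were emitted before the run died; the intended continuation was 'checkpoint: 11'.
Crash: update_gauge, line 31, AssertionError.
Call chain: main -> update_gauge([3, 8, 10, 6, 11, 6], 10) (called at line 44).
First divergence: position 14 (shown log ended at 13 lines; the working version continues: 'checkpoint: 11').
Intended log window:
  12: screen_input done: 1
  13: stage values: 11 and 1
  14: checkpoint: 11
  15: weigh_samples: inputs 11 and 3
Execution walk:
  split_margin([3, 8, 10, 6, 11, 6]) -> 11  [called from update_gauge, line 28]
  screen_input([3, 8, 10, 6, 11, 6], 10) -> 1  [called from update_gauge, line 29]
Log origin:
  1: from main, line 43
  2: from update_gauge, line 27
  3: from split_margin, line 2
  4: from split_margin, line 7
  5: from screen_input, line 11
  6-11: from screen_input, line 16
  12: from screen_input, line 17
  13: from update_gauge, line 30
A correct fix: line 31: replace `<` with `>`.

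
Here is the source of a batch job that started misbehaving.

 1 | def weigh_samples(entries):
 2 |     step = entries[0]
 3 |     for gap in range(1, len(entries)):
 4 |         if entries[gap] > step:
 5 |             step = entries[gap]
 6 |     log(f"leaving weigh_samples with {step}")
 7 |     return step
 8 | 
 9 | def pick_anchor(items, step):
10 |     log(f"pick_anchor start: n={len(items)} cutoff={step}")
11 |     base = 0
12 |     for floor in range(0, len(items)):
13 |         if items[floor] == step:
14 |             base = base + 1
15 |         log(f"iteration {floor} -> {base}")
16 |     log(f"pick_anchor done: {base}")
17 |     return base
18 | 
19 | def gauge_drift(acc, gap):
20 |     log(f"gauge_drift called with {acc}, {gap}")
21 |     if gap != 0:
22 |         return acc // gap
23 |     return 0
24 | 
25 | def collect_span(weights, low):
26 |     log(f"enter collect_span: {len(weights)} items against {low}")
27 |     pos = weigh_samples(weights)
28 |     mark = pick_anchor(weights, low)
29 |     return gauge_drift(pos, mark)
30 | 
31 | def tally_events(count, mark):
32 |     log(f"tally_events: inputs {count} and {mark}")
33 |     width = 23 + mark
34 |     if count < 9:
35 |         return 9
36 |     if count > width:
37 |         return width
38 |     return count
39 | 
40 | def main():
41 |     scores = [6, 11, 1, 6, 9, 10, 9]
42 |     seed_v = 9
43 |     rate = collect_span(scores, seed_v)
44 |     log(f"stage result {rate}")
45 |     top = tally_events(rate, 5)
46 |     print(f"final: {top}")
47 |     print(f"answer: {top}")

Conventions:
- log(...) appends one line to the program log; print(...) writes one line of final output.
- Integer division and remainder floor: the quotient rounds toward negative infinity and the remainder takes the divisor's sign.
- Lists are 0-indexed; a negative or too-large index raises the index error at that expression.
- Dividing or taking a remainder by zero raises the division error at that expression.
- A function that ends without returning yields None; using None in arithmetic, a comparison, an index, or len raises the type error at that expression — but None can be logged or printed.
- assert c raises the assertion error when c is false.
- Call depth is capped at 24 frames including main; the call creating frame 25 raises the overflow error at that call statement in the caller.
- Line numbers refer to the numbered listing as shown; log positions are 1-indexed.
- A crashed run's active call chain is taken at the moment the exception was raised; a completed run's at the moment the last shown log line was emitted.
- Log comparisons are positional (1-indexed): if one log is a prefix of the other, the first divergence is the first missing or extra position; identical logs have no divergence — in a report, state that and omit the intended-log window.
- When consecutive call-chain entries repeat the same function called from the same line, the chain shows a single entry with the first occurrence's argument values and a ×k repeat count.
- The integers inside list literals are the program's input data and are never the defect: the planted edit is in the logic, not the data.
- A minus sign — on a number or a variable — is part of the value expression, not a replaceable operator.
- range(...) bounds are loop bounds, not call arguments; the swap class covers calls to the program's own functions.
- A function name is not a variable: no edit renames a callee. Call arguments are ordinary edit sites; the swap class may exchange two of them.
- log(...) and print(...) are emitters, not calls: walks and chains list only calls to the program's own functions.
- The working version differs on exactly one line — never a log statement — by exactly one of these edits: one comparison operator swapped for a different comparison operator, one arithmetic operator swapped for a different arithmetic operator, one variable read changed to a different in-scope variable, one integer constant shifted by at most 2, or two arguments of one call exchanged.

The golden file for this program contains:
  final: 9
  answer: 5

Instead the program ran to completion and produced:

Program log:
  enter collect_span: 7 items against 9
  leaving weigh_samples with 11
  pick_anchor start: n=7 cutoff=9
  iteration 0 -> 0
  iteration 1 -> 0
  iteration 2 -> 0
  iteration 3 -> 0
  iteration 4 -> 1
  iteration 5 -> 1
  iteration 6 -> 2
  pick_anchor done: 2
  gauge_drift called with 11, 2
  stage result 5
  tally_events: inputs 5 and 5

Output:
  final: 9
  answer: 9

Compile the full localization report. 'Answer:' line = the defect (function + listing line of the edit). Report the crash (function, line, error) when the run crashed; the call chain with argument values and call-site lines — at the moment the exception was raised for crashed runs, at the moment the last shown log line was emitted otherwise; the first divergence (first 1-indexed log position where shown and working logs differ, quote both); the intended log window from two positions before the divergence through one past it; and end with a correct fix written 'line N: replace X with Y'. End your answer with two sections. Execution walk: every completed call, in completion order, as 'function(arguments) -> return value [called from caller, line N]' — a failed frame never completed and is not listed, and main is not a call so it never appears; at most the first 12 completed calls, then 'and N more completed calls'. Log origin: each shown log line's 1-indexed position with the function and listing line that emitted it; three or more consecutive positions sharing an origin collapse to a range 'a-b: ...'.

Answer: the defect is in main at line 47.
Core observation: No log line changed; the fault shows up purely in the output.
Call chain: main -> tally_events(5, 5) (called at line 45).
First divergence: none — the logs agree in full.
Execution walk:
  weigh_samples([6, 11, 1, 6, 9, 10, 9]) -> 11  [called from collect_span, line 27]
  pick_anchor([6, 11, 1, 6, 9, 10, 9], 9) -> 2  [called from collect_span, line 28]
  gauge_drift(11, 2) -> 5  [called from collect_span, line 29]
  collect_span([6, 11, 1, 6, 9, 10, 9], 9) -> 5  [called from main, line 43]
  tally_events(5, 5) -> 9  [called from main, line 45]
Log line origins:
  1 — collect_span, line 26
  2 — weigh_samples, line 6
  3 — pick_anchor, line 10
  4-10 — pick_anchor, line 15
  11 — pick_anchor, line 16
  12 — gauge_drift, line 20
  13 — main, line 44
  14 — tally_events, line 32
A correct fix: line 47: replace `top` with `rate`.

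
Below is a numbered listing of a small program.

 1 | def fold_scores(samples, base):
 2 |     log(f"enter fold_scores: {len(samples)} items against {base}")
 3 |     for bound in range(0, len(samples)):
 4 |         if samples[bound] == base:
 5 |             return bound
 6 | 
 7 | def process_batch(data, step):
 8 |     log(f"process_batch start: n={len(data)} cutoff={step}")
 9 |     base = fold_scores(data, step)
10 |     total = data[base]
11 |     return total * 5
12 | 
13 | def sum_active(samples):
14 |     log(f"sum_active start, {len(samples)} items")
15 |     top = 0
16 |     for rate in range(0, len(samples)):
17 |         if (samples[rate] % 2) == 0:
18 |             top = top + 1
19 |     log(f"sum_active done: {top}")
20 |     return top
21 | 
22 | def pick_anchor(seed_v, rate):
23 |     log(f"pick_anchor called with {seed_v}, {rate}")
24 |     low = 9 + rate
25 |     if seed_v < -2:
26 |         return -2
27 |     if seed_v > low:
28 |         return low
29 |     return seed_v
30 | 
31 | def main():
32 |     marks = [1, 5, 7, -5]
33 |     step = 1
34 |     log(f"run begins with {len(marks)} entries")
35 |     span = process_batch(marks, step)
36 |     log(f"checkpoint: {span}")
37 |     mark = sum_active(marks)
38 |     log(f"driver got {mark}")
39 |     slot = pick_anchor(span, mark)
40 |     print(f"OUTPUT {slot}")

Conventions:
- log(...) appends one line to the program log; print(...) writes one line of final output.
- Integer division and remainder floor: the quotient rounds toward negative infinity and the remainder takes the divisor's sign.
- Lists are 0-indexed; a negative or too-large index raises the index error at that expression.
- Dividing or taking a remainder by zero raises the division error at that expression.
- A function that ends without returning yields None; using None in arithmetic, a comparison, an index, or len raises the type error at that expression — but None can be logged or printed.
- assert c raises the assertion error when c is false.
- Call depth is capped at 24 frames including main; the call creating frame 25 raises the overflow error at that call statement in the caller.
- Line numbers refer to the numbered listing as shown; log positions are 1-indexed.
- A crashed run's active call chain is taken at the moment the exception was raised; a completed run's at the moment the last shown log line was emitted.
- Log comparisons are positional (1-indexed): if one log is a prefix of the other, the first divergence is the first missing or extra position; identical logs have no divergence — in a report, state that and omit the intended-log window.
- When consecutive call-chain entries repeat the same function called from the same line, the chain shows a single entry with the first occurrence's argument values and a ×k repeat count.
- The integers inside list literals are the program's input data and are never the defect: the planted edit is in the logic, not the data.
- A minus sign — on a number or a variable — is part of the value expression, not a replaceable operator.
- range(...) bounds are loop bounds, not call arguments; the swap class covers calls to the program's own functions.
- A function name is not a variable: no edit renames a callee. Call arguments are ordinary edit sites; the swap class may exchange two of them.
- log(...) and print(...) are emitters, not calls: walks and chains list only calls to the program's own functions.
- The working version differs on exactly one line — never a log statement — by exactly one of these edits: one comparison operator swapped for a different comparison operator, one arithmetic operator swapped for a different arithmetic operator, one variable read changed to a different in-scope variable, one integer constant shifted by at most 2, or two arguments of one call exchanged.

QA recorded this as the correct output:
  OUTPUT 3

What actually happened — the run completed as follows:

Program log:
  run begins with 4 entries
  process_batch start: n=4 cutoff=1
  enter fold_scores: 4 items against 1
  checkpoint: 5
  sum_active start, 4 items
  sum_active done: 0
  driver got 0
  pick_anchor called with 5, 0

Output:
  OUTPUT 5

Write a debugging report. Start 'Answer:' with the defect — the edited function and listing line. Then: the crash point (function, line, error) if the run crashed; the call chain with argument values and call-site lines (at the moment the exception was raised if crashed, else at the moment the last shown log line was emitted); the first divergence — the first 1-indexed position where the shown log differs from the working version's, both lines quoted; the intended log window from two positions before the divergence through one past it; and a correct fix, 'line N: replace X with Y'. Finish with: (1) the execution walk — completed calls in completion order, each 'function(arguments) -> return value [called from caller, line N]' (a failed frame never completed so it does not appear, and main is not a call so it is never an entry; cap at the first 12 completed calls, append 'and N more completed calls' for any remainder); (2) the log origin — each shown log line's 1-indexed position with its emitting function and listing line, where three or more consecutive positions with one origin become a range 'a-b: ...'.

Answer: the defect is in process_batch at line 11.
The tell: Position 4 is the first bad log line: 'checkpoint: 5' should read 'checkpoint: 3'.
Call chain: main -> pick_anchor(5, 0) (called at line 39).
First divergence: position 4; shown 'checkpoint: 5' vs intended 'checkpoint: 3'.
Intended log window:
  2: process_batch start: n=4 cutoff=1
  3: enter fold_scores: 4 items against 1
  4: checkpoint: 3
  5: sum_active start, 4 items
Execution walk:
  fold_scores([1, 5, 7, -5], 1) -> 0  [called from process_batch, line 9]
  process_batch([1, 5, 7, -5], 1) -> 5  [called from main, line 35]
  sum_active([1, 5, 7, -5]) -> 0  [called from main, line 37]
  pick_anchor(5, 0) -> 5  [called from main, line 39]
Log origins:
  1: from main, line 34
  2: from process_batch, line 8
  3: from fold_scores, line 2
  4: from main, line 36
  5: from sum_active, line 14
  6: from sum_active, line 19
  7: from main, line 38
  8: from pick_anchor, line 23
A correct fix: line 11: replace `5` with `3`.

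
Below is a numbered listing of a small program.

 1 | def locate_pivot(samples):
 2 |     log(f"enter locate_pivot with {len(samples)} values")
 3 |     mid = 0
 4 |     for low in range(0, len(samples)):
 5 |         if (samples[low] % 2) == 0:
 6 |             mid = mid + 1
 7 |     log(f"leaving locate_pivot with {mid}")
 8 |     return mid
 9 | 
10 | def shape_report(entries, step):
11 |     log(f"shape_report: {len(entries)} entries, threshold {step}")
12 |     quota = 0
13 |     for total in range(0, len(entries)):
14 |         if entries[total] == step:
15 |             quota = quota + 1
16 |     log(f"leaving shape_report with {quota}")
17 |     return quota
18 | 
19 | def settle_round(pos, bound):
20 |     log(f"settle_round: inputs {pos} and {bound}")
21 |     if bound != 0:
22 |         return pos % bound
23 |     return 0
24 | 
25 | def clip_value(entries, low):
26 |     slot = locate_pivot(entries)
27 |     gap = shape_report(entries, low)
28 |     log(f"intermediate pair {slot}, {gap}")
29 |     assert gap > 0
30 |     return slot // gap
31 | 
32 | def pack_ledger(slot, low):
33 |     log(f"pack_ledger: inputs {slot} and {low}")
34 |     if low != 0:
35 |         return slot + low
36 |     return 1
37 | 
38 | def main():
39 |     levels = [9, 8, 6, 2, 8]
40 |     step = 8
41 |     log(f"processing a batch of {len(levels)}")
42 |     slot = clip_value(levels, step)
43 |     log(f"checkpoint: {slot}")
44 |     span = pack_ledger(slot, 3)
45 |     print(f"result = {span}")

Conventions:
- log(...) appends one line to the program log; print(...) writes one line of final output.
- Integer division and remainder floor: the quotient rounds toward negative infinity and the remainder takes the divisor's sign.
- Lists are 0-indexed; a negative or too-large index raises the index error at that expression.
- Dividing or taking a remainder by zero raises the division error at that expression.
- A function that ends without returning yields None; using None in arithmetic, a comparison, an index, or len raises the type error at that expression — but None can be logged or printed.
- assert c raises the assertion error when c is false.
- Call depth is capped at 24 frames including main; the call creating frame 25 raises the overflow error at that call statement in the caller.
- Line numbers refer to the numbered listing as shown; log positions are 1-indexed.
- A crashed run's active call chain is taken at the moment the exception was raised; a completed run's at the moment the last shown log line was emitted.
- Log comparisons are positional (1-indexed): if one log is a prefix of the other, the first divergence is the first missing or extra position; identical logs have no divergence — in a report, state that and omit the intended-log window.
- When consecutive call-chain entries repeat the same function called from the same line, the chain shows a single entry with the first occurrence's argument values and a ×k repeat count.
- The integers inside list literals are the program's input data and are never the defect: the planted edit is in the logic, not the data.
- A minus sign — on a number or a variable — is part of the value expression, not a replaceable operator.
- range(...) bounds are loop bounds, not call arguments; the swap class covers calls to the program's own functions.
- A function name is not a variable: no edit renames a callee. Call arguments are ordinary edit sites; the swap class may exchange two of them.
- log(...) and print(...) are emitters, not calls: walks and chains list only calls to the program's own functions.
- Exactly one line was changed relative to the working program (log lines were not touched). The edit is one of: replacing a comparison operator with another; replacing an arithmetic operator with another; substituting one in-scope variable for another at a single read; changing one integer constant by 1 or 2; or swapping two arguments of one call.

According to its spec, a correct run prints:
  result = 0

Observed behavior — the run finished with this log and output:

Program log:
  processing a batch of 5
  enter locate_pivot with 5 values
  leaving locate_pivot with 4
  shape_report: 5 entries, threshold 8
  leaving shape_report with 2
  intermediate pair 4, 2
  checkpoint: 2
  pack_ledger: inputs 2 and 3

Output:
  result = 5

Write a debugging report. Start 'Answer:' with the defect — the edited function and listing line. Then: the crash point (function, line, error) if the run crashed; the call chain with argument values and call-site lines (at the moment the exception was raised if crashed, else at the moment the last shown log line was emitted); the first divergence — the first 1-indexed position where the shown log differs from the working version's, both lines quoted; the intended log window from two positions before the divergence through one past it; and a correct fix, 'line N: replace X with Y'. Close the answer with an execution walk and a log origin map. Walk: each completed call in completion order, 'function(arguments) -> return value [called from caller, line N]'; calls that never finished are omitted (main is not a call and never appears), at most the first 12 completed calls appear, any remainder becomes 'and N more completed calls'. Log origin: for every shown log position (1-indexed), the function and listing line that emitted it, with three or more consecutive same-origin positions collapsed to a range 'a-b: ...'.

Answer: the defect is in pack_ledger at line 35.
The tell: The two runs log identically and part ways only at the printed values.
Call chain: main -> pack_ledger(2, 3) (called at line 44).
First divergence: none — the logs agree in full.
Execution walk:
  locate_pivot([9, 8, 6, 2, 8]) -> 4  [called from clip_value, line 26]
  shape_report([9, 8, 6, 2, 8], 8) -> 2  [called from clip_value, line 27]
  clip_value([9, 8, 6, 2, 8], 8) -> 2  [called from main, line 42]
  pack_ledger(2, 3) -> 5  [called from main, line 44]
Origin of each log line:
  1: logged in main at line 41
  2: logged in locate_pivot at line 2
  3: logged in locate_pivot at line 7
  4: logged in shape_report at line 11
  5: logged in shape_report at line 16
  6: logged in clip_value at line 28
  7: logged in main at line 43
  8: logged in pack_ledger at line 33
A correct fix: line 35: replace `+` with `//`.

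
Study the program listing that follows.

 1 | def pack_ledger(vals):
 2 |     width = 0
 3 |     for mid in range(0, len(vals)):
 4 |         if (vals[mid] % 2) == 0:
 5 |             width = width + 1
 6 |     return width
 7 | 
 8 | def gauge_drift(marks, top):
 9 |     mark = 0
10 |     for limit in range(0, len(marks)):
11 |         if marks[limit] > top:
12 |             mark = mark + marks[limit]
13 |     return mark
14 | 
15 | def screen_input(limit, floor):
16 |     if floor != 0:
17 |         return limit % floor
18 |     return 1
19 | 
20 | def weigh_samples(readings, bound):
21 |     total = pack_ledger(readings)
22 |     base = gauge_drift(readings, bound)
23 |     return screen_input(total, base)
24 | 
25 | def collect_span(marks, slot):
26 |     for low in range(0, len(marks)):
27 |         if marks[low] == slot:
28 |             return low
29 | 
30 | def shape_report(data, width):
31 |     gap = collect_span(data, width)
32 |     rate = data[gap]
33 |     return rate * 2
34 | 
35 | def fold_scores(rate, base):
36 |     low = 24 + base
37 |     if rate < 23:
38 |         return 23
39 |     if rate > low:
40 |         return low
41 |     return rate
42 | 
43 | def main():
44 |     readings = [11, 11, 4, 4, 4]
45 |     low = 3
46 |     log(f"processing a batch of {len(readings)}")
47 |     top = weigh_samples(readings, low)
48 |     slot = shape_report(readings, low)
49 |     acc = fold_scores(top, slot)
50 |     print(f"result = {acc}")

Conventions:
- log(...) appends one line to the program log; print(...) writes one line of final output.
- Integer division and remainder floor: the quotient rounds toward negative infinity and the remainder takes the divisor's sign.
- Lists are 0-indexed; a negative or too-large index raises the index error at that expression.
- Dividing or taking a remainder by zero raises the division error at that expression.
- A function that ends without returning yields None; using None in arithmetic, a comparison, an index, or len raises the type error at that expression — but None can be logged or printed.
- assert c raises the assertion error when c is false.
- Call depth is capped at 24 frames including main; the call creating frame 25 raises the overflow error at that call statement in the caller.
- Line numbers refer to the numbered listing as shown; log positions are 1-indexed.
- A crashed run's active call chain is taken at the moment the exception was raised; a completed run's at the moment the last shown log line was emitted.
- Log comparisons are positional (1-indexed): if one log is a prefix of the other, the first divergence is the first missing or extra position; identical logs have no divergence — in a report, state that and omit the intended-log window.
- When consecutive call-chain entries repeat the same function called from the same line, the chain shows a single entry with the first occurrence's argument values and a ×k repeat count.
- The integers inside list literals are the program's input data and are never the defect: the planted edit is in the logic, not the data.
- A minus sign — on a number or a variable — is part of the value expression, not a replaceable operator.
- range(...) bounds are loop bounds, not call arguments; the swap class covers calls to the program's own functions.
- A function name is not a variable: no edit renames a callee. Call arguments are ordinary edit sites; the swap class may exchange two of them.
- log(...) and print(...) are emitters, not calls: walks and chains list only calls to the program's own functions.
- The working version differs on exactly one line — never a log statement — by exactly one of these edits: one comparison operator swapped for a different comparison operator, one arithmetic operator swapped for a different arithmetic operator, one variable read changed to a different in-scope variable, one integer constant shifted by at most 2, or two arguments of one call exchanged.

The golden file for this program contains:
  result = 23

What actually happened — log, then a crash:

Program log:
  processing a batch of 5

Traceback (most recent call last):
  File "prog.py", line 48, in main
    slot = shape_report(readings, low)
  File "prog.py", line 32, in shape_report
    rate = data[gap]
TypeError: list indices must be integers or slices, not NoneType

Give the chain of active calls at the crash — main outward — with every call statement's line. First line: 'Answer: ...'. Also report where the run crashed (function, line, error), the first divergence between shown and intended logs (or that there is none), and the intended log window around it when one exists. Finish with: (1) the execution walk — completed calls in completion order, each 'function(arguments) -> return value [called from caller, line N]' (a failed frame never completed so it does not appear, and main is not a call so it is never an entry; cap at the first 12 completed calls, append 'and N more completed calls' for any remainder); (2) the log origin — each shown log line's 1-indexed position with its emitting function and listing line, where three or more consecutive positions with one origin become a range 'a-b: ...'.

Answer: main -> shape_report (called at line 48).
Core observation: Up to the failure, the log is exactly the working version's.
Crash: shape_report, line 32, TypeError.
First divergence: none (the log streams are identical).
Execution walk:
  pack_ledger([11, 11, 4, 4, 4]) -> 3  [called from weigh_samples, line 21]
  gauge_drift([11, 11, 4, 4, 4], 3) -> 34  [called from weigh_samples, line 22]
  screen_input(3, 34) -> 3  [called from weigh_samples, line 23]
  weigh_samples([11, 11, 4, 4, 4], 3) -> 3  [called from main, line 47]
  collect_span([11, 11, 4, 4, 4], 3) -> None  [called from shape_report, line 31]
Log origins:
  1: from main, line 46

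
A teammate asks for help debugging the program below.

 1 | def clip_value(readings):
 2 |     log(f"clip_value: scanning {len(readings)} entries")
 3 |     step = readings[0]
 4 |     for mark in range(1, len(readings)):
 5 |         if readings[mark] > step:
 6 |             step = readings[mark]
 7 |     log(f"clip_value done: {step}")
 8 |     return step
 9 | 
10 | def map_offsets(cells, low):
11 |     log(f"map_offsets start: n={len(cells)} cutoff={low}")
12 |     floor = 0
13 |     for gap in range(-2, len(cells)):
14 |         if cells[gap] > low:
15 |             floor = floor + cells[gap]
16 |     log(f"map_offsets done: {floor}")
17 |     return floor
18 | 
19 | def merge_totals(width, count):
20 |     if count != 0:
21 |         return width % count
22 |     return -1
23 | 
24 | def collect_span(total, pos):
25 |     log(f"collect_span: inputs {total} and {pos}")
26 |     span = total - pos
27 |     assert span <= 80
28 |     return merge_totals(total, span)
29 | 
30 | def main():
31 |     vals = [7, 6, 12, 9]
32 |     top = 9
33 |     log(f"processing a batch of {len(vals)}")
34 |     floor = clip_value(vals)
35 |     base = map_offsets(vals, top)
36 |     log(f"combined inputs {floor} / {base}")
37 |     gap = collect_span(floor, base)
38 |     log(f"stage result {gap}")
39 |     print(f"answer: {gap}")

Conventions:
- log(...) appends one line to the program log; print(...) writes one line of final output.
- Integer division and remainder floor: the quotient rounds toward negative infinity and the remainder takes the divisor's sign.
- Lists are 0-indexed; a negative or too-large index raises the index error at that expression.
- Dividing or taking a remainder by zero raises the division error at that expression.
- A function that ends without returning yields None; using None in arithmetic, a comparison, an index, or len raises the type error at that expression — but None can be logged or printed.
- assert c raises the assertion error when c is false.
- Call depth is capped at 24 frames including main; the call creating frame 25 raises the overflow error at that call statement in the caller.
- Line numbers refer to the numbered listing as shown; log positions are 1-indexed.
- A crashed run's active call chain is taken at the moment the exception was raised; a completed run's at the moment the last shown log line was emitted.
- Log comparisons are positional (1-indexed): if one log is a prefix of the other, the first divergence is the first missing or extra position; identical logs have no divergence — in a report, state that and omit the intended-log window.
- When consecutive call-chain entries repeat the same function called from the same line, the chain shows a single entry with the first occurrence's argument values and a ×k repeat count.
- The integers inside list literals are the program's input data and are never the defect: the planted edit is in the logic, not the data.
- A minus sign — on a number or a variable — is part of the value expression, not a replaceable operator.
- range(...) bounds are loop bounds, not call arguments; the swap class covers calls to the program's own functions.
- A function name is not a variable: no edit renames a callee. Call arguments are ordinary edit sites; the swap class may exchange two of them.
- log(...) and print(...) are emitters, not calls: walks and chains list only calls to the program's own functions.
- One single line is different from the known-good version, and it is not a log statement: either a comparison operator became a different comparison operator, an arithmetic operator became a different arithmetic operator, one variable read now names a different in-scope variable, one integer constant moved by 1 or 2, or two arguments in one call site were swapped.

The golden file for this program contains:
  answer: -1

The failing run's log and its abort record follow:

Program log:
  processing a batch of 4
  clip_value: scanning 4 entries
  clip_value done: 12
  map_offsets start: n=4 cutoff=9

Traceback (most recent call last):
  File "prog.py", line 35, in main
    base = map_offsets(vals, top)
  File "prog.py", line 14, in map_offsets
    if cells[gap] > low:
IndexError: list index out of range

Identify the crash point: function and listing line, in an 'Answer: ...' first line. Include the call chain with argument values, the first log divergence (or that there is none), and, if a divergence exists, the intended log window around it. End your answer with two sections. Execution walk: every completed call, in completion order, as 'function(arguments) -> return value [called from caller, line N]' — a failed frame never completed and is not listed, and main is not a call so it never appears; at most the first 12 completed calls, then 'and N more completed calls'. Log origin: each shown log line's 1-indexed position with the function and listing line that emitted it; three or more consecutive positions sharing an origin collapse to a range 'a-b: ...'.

Answer: the error was raised in map_offsets, line 14.
Key fact: After 4 matching log lines the faulty run goes silent, while the working version continues with 'map_offsets done: 12'.
Call chain: main -> map_offsets([7, 6, 12, 9], 9) (called at line 35).
First divergence: position 5; the shown log stops at 4 lines while the working version next logs 'map_offsets done: 12'.
Intended log window:
  3: clip_value done: 12
  4: map_offsets start: n=4 cutoff=9
  5: map_offsets done: 12
  6: combined inputs 12 / 12
Execution walk:
  clip_value([7, 6, 12, 9]) -> 12  [called from main, line 34]
Log line origins:
  1: emitted by main (line 33)
  2: emitted by clip_value (line 2)
  3: emitted by clip_value (line 7)
  4: emitted by map_offsets (line 11)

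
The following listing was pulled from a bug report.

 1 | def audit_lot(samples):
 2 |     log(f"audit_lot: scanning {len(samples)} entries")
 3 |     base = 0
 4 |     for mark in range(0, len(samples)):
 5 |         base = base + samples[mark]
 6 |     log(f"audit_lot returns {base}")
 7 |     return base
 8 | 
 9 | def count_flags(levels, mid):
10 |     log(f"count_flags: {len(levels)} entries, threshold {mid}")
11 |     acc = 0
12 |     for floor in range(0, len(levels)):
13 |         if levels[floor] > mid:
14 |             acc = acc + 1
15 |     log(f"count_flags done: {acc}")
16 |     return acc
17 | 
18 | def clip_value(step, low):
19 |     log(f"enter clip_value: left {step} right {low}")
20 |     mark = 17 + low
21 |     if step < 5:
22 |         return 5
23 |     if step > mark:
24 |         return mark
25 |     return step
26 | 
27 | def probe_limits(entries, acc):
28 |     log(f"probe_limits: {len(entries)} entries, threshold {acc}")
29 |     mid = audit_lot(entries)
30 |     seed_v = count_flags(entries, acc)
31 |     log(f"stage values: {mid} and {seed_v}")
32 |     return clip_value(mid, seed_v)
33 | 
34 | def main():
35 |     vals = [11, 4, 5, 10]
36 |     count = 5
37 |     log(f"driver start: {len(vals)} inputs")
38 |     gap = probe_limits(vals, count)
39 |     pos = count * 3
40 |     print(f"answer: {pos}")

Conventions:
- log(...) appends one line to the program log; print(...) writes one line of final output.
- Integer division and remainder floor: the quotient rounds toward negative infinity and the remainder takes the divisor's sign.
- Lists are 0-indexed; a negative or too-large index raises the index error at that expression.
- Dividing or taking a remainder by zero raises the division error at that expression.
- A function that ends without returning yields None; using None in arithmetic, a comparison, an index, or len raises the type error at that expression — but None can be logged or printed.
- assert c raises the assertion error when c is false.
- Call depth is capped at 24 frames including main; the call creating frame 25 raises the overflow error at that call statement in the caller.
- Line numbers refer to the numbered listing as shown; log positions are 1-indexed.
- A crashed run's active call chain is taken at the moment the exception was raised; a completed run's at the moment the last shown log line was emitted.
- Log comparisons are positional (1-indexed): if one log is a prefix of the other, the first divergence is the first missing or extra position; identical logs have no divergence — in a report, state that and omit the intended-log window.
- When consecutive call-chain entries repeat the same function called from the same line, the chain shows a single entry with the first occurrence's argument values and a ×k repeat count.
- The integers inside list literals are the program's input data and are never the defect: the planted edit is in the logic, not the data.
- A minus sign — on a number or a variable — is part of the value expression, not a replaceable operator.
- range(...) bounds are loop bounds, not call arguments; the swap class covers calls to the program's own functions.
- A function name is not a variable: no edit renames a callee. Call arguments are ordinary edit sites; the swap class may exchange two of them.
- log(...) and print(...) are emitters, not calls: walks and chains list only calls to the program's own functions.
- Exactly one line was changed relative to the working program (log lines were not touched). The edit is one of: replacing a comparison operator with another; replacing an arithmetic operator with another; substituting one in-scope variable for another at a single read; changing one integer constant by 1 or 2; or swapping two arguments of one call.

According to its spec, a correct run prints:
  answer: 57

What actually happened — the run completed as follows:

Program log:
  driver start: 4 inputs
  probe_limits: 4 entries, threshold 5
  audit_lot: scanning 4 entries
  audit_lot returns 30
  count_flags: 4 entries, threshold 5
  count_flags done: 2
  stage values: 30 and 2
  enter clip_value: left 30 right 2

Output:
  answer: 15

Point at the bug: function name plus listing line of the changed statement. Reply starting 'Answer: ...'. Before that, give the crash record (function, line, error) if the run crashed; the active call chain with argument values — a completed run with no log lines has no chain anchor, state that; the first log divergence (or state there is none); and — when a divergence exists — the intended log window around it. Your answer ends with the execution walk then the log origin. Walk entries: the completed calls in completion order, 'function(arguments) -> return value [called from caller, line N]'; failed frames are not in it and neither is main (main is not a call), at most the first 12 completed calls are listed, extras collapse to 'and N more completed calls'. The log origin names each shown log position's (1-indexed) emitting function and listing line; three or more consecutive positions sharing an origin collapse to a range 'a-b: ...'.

Answer: the defect is in main at line 39.
Key observation: Log streams are identical — the defect surfaces only in the printed output.
Call chain: main -> probe_limits([11, 4, 5, 10], 5) (called at line 38) -> clip_value(30, 2) (called at line 32).
First divergence: none; the two logs match at every position.
Execution walk:
  audit_lot([11, 4, 5, 10]) -> 30  [called from probe_limits, line 29]
  count_flags([11, 4, 5, 10], 5) -> 2  [called from probe_limits, line 30]
  clip_value(30, 2) -> 19  [called from probe_limits, line 32]
  probe_limits([11, 4, 5, 10], 5) -> 19  [called from main, line 38]
Log line origins:
  1: logged in main at line 37
  2: logged in probe_limits at line 28
  3: logged in audit_lot at line 2
  4: logged in audit_lot at line 6
  5: logged in count_flags at line 10
  6: logged in count_flags at line 15
  7: logged in probe_limits at line 31
  8: logged in clip_value at line 19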